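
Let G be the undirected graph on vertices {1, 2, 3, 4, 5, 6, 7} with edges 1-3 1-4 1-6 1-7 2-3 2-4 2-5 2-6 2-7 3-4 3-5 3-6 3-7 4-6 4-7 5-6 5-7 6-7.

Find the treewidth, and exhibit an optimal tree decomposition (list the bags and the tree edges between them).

Treewidth 4.
One such decomposition:
Bags: B1 = {2, 3, 4, 6, 7}  B2 = {2, 3, 5, 6, 7}  B3 = {1, 3, 4, 6, 7}
Tree: B1–B2, B1–B3

The largest bag has 5 vertices, giving width 4; this decomposition certifies tw(G) ≤ 4. Conversely, {1, 3, 4, 6, 7} is a clique of size 5, and the vertices of any clique must share a bag in every tree decomposition; so some bag has ≥ 5 vertices and tw(G) ≥ 4. The upper and lower bounds meet at 4, so that is the treewidth.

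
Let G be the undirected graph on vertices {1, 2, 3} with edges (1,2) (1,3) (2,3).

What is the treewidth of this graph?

A width-2 tree decomposition is:
Bags: B1 = {1, 2, 3}
Tree: (single bag)
With just one bag of size 3, the width is 3 − 1 = 2, so tw(G) ≤ 2. On the other hand G contains the 3-clique {1, 2, 3}. A clique must lie in a single bag of any decomposition, so no decomposition can have width below 2. The upper and lower bounds meet at 2, so that is the treewidth.

2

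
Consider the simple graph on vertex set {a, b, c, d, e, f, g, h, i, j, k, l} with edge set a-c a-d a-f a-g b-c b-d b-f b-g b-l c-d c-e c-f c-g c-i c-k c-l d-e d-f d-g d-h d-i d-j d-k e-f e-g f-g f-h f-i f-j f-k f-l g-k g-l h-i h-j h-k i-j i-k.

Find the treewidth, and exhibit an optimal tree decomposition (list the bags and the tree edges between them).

Treewidth 4.
Bags: B1 = {a, c, d, f, g}  B2 = {c, d, f, g, k}  B3 = {c, d, f, i, k}  B4 = {d, f, h, i, k}  B5 = {c, d, e, f, g}  B6 = {d, f, h, i, j}  B7 = {b, c, d, f, g}  B8 = {b, c, f, g, l}
Tree: B1–B2, B2–B3, B3–B4, B1–B5, B4–B6, B2–B7, B7–B8

The largest bag has 5 vertices, giving width 4; this decomposition certifies tw(G) ≤ 4. On the other hand G contains the 5-clique {d, f, h, i, j}. A clique must lie in a single bag of any decomposition, so no decomposition can have width below 4. Therefore the treewidth is 4.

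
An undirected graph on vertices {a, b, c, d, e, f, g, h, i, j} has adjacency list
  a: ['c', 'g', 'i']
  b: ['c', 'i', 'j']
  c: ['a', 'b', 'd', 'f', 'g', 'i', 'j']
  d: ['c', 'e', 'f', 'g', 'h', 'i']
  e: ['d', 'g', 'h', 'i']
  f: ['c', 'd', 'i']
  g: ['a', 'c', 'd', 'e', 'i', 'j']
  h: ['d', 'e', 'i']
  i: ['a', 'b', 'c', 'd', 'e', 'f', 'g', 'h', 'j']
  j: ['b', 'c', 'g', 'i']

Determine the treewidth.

A width-3 tree decomposition is:
Bags: B1 = {c, g, i, j}  B2 = {a, c, g, i}  B3 = {c, d, g, i}  B4 = {d, e, g, i}  B5 = {b, c, i, j}  B6 = {c, d, f, i}  B7 = {d, e, h, i}
Tree: B1–B2, B2–B3, B3–B4, B1–B5, B3–B6, B4–B7
Each bag holds 4 vertices, so the decomposition has width 3, which upper-bounds the treewidth. Conversely, {d, e, g, i} is a clique of size 4, and the vertices of any clique must share a bag in every tree decomposition; so some bag has ≥ 4 vertices and tw(G) ≥ 3. Therefore the treewidth is 3.

3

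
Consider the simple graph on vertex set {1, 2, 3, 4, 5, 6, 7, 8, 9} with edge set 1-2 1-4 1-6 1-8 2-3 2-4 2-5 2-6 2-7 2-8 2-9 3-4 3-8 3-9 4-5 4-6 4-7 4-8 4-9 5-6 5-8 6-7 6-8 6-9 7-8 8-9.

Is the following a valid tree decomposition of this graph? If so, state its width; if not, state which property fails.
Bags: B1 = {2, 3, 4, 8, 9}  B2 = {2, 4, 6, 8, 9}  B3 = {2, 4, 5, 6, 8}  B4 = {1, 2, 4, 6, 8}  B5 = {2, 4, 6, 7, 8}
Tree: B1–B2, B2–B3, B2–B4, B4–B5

Every vertex of G appears in some bag (union = {1, 2, 3, 4, 5, 6, 7, 8, 9}); every edge is covered by a bag; and for each vertex v the set of bags containing v is connected in the bag tree. The decomposition is therefore valid. The largest bag has 5 vertices, so the width is 4.

Yes; width 4.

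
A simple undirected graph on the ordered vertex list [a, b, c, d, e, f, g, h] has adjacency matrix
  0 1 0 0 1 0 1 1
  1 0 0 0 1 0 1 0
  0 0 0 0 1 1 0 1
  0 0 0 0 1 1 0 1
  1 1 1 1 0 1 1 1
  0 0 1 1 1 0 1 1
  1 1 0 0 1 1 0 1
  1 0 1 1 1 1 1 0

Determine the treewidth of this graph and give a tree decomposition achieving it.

Each bag holds 4 vertices, so the decomposition has width 3, which upper-bounds the treewidth. For the lower bound, the 4 vertices {a, e, g, h} are pairwise adjacent, and any tree decomposition puts a clique entirely inside one bag — forcing width ≥ 3. Therefore the treewidth is 3.

Treewidth 3.
One such decomposition:
Bags: B1 = {c, e, f, h}  B2 = {e, f, g, h}  B3 = {d, e, f, h}  B4 = {a, e, g, h}  B5 = {a, b, e, g}
Tree: B1–B2, B2–B3, B2–B4, B4–B5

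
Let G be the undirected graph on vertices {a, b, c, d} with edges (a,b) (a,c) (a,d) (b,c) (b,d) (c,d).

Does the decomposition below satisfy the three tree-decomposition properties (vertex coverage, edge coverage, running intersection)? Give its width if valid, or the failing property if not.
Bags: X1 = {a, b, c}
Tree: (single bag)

A tree decomposition must satisfy three properties: every vertex lies in some bag; for every edge, both endpoints lie together in some bag; and for every vertex, the bags containing it form a connected subtree. Here vertex d appears in no bag, so the decomposition is invalid.

No — vertex d appears in no bag.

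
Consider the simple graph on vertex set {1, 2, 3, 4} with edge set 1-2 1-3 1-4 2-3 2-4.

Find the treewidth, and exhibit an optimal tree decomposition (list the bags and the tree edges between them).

Treewidth 2.
One optimal decomposition is:
Bags: B1 = {1, 2, 3}  B2 = {1, 2, 4}
Tree: B1–B2

The largest bag has 3 vertices, giving width 2; this decomposition certifies tw(G) ≤ 2. On the other hand G contains the 3-clique {1, 2, 3}. A clique must lie in a single bag of any decomposition, so no decomposition can have width below 2. The upper and lower bounds meet at 2, so that is the treewidth.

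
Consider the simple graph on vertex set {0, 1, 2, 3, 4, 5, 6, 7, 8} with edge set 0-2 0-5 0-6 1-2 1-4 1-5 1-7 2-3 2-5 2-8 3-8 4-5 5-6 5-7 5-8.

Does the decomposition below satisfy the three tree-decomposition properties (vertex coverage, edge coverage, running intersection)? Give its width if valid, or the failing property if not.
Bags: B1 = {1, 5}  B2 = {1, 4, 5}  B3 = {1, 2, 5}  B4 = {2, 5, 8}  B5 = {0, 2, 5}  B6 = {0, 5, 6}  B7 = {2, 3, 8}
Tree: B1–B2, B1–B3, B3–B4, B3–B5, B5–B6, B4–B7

No — vertex 7 appears in no bag.

A tree decomposition must satisfy three properties: every vertex lies in some bag; for every edge, both endpoints lie together in some bag; and for every vertex, the bags containing it form a connected subtree. Here vertex 7 appears in no bag, so the decomposition is invalid.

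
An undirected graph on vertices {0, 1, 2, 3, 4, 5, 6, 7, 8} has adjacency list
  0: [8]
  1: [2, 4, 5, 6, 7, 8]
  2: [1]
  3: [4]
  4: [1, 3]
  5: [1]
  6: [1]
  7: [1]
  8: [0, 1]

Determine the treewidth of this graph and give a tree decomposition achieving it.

Every bag has size at most 2, so the width is 2 − 1 = 1 and tw(G) ≤ 1. Any graph with an edge has treewidth ≥ 1, and G has the edge 5–1. Therefore the treewidth is 1.

Treewidth 1.
One optimal decomposition is:
Bags: B1 = {1, 5}  B2 = {1, 8}  B3 = {1, 7}  B4 = {1, 4}  B5 = {1, 2}  B6 = {0, 8}  B7 = {1, 6}  B8 = {3, 4}
Tree: B1–B2, B1–B3, B2–B4, B2–B5, B2–B6, B3–B7, B4–B8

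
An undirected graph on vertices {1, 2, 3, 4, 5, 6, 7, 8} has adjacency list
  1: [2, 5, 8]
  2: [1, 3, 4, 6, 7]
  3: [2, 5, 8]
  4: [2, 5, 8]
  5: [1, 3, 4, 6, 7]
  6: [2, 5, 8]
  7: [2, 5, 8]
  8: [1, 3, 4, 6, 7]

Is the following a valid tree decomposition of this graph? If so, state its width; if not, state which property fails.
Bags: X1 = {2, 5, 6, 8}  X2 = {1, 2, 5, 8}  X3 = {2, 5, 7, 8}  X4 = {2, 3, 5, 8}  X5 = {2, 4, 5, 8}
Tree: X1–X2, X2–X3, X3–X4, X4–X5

Every vertex of G appears in some bag (union = {1, 2, 3, 4, 5, 6, 7, 8}); every edge is covered by a bag; and for each vertex v the set of bags containing v is connected in the bag tree. The decomposition is therefore valid. The largest bag has 4 vertices, so the width is 3.

Yes; width 3.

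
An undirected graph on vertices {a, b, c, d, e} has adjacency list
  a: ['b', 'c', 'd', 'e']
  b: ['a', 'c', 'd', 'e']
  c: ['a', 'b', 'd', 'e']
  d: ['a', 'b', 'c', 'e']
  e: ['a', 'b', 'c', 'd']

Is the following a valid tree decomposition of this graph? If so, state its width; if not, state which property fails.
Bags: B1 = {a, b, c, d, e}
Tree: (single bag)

Every vertex of G appears in some bag (union = {a, b, c, d, e}); every edge is covered by a bag; and for each vertex v the set of bags containing v is connected in the bag tree. The decomposition is therefore valid. The largest bag has 5 vertices, so the width is 4.

Yes; width 4.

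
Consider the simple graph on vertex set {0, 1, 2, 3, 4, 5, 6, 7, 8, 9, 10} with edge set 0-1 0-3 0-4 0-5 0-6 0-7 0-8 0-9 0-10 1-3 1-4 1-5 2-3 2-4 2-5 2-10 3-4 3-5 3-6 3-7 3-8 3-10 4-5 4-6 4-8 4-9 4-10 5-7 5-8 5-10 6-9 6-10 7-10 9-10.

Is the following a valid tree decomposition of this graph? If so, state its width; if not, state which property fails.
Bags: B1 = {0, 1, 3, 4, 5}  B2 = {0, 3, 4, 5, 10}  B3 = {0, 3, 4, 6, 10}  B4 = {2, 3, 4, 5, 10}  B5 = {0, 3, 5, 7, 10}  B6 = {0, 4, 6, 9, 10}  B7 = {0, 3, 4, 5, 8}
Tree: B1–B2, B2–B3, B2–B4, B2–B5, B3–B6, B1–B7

Yes; width 4.

Every vertex of G appears in some bag (union = {0, 1, 2, 3, 4, 5, 6, 7, 8, 9, 10}); every edge is covered by a bag; and for each vertex v the set of bags containing v is connected in the bag tree. The decomposition is therefore valid. The largest bag has 5 vertices, so the width is 4.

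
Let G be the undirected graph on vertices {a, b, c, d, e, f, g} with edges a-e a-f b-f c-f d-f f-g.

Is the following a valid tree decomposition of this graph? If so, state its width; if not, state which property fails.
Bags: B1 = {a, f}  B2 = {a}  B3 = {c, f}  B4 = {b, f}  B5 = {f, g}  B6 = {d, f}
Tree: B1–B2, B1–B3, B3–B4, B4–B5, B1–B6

A tree decomposition must satisfy three properties: every vertex lies in some bag; for every edge, both endpoints lie together in some bag; and for every vertex, the bags containing it form a connected subtree. Here vertex e appears in no bag, so the decomposition is invalid.

No — vertex e appears in no bag.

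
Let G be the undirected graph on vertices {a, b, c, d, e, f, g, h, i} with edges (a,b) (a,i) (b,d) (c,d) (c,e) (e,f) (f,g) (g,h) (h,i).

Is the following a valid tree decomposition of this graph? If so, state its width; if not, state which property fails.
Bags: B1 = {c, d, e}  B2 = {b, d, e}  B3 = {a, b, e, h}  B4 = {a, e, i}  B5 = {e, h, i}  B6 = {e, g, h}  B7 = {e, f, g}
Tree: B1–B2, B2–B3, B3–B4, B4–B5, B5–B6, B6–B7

A tree decomposition must satisfy three properties: every vertex lies in some bag; for every edge, both endpoints lie together in some bag; and for every vertex, the bags containing it form a connected subtree. Here bags containing vertex h are not connected in the tree, so the decomposition is invalid.

No — bags containing vertex h are not connected in the tree.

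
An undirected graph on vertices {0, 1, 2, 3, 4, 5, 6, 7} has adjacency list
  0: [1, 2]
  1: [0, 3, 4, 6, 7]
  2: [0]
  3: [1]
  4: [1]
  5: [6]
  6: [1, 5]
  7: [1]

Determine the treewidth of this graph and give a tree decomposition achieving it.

Treewidth 1.
One optimal decomposition is:
Bags: B1 = {1, 4}  B2 = {1, 7}  B3 = {0, 1}  B4 = {1, 6}  B5 = {0, 2}  B6 = {1, 3}  B7 = {5, 6}
Tree: B1–B2, B2–B3, B3–B4, B3–B5, B1–B6, B4–B7

Every bag has size at most 2, so the width is 2 − 1 = 1 and tw(G) ≤ 1. Since G has at least one edge (e.g. 1–4), it is not an edgeless graph, so tw(G) ≥ 1. Therefore the treewidth is 1.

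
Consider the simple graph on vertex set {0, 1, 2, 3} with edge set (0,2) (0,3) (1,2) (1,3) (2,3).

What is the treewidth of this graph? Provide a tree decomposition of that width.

The largest bag has 3 vertices, giving width 2; this decomposition certifies tw(G) ≤ 2. On the other hand G contains the 3-clique {0, 2, 3}. A clique must lie in a single bag of any decomposition, so no decomposition can have width below 2. Therefore the treewidth is 2.

Treewidth 2.
Bags: B1 = {1, 2, 3}  B2 = {0, 2, 3}
Tree: B1–B2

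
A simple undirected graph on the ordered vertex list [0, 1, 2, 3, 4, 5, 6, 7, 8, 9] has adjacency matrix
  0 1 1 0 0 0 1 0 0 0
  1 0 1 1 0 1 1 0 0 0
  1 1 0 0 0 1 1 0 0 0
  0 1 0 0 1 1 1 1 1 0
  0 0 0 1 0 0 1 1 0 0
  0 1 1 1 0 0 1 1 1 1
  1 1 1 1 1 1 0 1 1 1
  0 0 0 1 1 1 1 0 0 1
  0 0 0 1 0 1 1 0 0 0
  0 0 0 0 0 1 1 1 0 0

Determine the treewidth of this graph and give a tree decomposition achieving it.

Treewidth 3.
Bags: B1 = {1, 3, 5, 6}  B2 = {3, 5, 6, 7}  B3 = {5, 6, 7, 9}  B4 = {1, 2, 5, 6}  B5 = {3, 5, 6, 8}  B6 = {0, 1, 2, 6}  B7 = {3, 4, 6, 7}
Tree: B1–B2, B2–B3, B1–B4, B1–B5, B4–B6, B2–B7

Each bag holds 4 vertices, so the decomposition has width 3, which upper-bounds the treewidth. For the lower bound, the 4 vertices {0, 1, 2, 6} are pairwise adjacent, and any tree decomposition puts a clique entirely inside one bag — forcing width ≥ 3. Combining the bounds, tw(G) = 3.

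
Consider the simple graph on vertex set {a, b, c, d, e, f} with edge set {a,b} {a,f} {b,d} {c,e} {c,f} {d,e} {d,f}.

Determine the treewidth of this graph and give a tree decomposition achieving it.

Every bag has size at most 3, so the width is 3 − 1 = 2 and tw(G) ≤ 2. Since c–e–d–f–c is a cycle in G, G is not acyclic. Forests are exactly the graphs of treewidth ≤ 1, so tw(G) ≥ 2. Therefore the treewidth is 2.

Treewidth 2.
Bags: B1 = {c, e, f}  B2 = {d, e, f}  B3 = {a, d, f}  B4 = {a, b, d}
Tree: B1–B2, B2–B3, B3–B4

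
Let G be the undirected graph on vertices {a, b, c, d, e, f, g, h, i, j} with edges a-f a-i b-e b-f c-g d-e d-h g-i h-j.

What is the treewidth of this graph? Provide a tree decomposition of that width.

Treewidth 1.
One such decomposition:
Bags: B1 = {h, j}  B2 = {d, h}  B3 = {d, e}  B4 = {b, e}  B5 = {b, f}  B6 = {a, f}  B7 = {a, i}  B8 = {g, i}  B9 = {c, g}
Tree: B1–B2, B2–B3, B3–B4, B4–B5, B5–B6, B6–B7, B7–B8, B8–B9

Each bag holds 2 vertices, so the decomposition has width 1, which upper-bounds the treewidth. Since G has at least one edge (e.g. j–h), it is not an edgeless graph, so tw(G) ≥ 1. The upper and lower bounds meet at 1, so that is the treewidth.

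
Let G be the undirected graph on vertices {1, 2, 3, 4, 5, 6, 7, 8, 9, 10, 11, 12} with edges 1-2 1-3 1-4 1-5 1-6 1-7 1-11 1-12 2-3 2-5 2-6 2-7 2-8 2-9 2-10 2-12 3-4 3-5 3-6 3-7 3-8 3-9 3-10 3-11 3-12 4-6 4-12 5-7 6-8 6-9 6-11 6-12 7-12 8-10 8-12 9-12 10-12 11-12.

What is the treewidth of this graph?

A width-4 tree decomposition is:
Bags: B1 = {2, 3, 6, 8, 12}  B2 = {2, 3, 6, 9, 12}  B3 = {1, 2, 3, 6, 12}  B4 = {1, 2, 3, 7, 12}  B5 = {2, 3, 8, 10, 12}  B6 = {1, 3, 4, 6, 12}  B7 = {1, 3, 6, 11, 12}  B8 = {1, 2, 3, 5, 7}
Tree: B1–B2, B1–B3, B3–B4, B1–B5, B3–B6, B3–B7, B4–B8
The largest bag has 5 vertices, giving width 4; this decomposition certifies tw(G) ≤ 4. Conversely, {2, 3, 8, 10, 12} is a clique of size 5, and the vertices of any clique must share a bag in every tree decomposition; so some bag has ≥ 5 vertices and tw(G) ≥ 4. The upper and lower bounds meet at 4, so that is the treewidth.

4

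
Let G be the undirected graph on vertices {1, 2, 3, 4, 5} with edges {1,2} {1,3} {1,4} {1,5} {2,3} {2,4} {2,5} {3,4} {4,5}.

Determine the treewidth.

A width-3 tree decomposition is:
Bags: B1 = {1, 2, 3, 4}  B2 = {1, 2, 4, 5}
Tree: B1–B2
The largest bag has 4 vertices, giving width 3; this decomposition certifies tw(G) ≤ 3. On the other hand G contains the 4-clique {1, 2, 3, 4}. A clique must lie in a single bag of any decomposition, so no decomposition can have width below 3. Therefore the treewidth is 3.

3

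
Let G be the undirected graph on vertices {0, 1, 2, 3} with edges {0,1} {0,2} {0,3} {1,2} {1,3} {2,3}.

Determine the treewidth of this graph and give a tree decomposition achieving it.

Treewidth 3.
Bags: B1 = {0, 1, 2, 3}
Tree: (single bag)

With just one bag of size 4, the width is 4 − 1 = 3, so tw(G) ≤ 3. Conversely, {0, 1, 2, 3} is a clique of size 4, and the vertices of any clique must share a bag in every tree decomposition; so some bag has ≥ 4 vertices and tw(G) ≥ 3. Hence tw(G) = 3 exactly.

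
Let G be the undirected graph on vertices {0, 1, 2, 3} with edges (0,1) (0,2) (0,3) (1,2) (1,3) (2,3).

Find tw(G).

A width-3 tree decomposition is:
Bags: B1 = {0, 1, 2, 3}
Tree: (single bag)
With just one bag of size 4, the width is 4 − 1 = 3, so tw(G) ≤ 3. On the other hand G contains the 4-clique {0, 1, 2, 3}. A clique must lie in a single bag of any decomposition, so no decomposition can have width below 3. Hence tw(G) = 3 exactly.

3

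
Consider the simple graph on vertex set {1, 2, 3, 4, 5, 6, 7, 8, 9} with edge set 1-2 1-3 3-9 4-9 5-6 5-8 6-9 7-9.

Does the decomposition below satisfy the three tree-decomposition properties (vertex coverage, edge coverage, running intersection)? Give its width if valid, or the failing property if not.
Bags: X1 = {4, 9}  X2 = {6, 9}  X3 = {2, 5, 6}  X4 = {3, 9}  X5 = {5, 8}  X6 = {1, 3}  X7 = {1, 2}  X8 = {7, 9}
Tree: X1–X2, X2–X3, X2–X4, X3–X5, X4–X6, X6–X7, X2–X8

A tree decomposition must satisfy three properties: every vertex lies in some bag; for every edge, both endpoints lie together in some bag; and for every vertex, the bags containing it form a connected subtree. Here bags containing vertex 2 are not connected in the tree, so the decomposition is invalid.

No — bags containing vertex 2 are not connected in the tree.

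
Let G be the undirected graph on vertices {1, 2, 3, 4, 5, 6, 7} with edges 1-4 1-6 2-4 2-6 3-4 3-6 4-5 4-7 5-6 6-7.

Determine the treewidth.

A width-2 tree decomposition is:
Bags: B1 = {2, 4, 6}  B2 = {4, 6, 7}  B3 = {3, 4, 6}  B4 = {4, 5, 6}  B5 = {1, 4, 6}
Tree: B1–B2, B2–B3, B3–B4, B4–B5
Each bag holds 3 vertices, so the decomposition has width 2, which upper-bounds the treewidth. For the lower bound, G contains the cycle 6–2–4–7–6, so G is not a forest; only forests have treewidth ≤ 1, hence tw(G) ≥ 2. The upper and lower bounds meet at 2, so that is the treewidth.

2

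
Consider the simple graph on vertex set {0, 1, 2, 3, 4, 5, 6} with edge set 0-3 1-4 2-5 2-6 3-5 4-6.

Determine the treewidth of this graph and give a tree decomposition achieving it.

Treewidth 1.
One optimal decomposition is:
Bags: B1 = {0, 3}  B2 = {3, 5}  B3 = {2, 5}  B4 = {2, 6}  B5 = {4, 6}  B6 = {1, 4}
Tree: B1–B2, B2–B3, B3–B4, B4–B5, B5–B6

Each bag holds 2 vertices, so the decomposition has width 1, which upper-bounds the treewidth. Since G has at least one edge (e.g. 0–3), it is not an edgeless graph, so tw(G) ≥ 1. Therefore the treewidth is 1.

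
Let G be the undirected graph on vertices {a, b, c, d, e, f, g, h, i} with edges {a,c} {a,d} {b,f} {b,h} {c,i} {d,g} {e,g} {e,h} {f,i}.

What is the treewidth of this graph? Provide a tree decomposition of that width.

Treewidth 2.
One optimal decomposition is:
Bags: B1 = {b, e, h}  B2 = {b, e, g}  B3 = {b, d, g}  B4 = {a, b, d}  B5 = {a, b, c}  B6 = {b, c, i}  B7 = {b, f, i}
Tree: B1–B2, B2–B3, B3–B4, B4–B5, B5–B6, B6–B7

The largest bag has 3 vertices, giving width 2; this decomposition certifies tw(G) ≤ 2. For the lower bound, G contains the cycle b–h–e–g–d–a–c–i–f–b, so G is not a forest; only forests have treewidth ≤ 1, hence tw(G) ≥ 2. The upper and lower bounds meet at 2, so that is the treewidth.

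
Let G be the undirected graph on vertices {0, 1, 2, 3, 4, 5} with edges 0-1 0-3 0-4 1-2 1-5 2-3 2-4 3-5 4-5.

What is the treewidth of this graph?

3

A width-3 tree decomposition is:
Bags: B1 = {0, 1, 2, 5}  B2 = {0, 2, 4, 5}  B3 = {0, 2, 3, 5}
Tree: B1–B2, B2–B3
Each bag holds 4 vertices, so the decomposition has width 3, which upper-bounds the treewidth. For the lower bound: the 4 vertex sets {1,5}, {2,4}, {0}, {3} are disjoint, each induces a connected subgraph, and every pair is joined by at least one edge of G. Contracting each set to a single vertex therefore yields K_{4} as a minor, and since treewidth is minor-monotone, tw(G) ≥ tw(K_{4}) = 3. The upper and lower bounds meet at 3, so that is the treewidth.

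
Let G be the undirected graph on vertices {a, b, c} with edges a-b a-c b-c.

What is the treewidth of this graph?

A width-2 tree decomposition is:
Bags: B1 = {a, b, c}
Tree: (single bag)
A single bag containing all 3 vertices is trivially a valid decomposition of width 2. Conversely, {a, b, c} is a clique of size 3, and the vertices of any clique must share a bag in every tree decomposition; so some bag has ≥ 3 vertices and tw(G) ≥ 2. Hence tw(G) = 2 exactly.

2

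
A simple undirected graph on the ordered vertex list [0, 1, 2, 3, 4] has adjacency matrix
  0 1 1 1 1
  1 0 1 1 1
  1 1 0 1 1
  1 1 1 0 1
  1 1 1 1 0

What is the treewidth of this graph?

A width-4 tree decomposition is:
Bags: B1 = {0, 1, 2, 3, 4}
Tree: (single bag)
A single bag containing all 5 vertices is trivially a valid decomposition of width 4. For the lower bound, the 5 vertices {0, 1, 2, 3, 4} are pairwise adjacent, and any tree decomposition puts a clique entirely inside one bag — forcing width ≥ 4. Combining the bounds, tw(G) = 4.

4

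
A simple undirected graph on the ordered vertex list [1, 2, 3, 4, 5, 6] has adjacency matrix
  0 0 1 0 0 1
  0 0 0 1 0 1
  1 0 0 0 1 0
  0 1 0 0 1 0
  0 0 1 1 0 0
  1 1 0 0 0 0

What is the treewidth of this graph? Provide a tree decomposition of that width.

Treewidth 2.
One such decomposition:
Bags: B1 = {1, 3, 5}  B2 = {1, 4, 5}  B3 = {1, 2, 4}  B4 = {1, 2, 6}
Tree: B1–B2, B2–B3, B3–B4

Every bag has size at most 3, so the width is 3 − 1 = 2 and tw(G) ≤ 2. Since 1–3–5–4–2–6–1 is a cycle in G, G is not acyclic. Forests are exactly the graphs of treewidth ≤ 1, so tw(G) ≥ 2. Hence tw(G) = 2 exactly.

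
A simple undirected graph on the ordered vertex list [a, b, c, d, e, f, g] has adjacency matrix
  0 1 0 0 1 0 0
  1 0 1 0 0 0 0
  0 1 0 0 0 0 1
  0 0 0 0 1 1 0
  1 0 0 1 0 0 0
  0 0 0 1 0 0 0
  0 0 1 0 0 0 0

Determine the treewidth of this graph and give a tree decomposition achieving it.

The largest bag has 2 vertices, giving width 1; this decomposition certifies tw(G) ≤ 1. Any graph with an edge has treewidth ≥ 1, and G has the edge g–c. The upper and lower bounds meet at 1, so that is the treewidth.

Treewidth 1.
One optimal decomposition is:
Bags: B1 = {c, g}  B2 = {b, c}  B3 = {a, b}  B4 = {a, e}  B5 = {d, e}  B6 = {d, f}
Tree: B1–B2, B2–B3, B3–B4, B4–B5, B5–B6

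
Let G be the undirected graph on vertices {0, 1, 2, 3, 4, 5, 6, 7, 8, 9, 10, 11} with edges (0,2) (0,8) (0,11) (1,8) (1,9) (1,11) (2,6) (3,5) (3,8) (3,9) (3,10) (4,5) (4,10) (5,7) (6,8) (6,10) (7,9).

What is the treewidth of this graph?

3

A width-3 tree decomposition is:
Bags: B1 = {0, 2, 6, 11}  B2 = {0, 6, 8, 11}  B3 = {1, 6, 8, 11}  B4 = {1, 6, 8, 10}  B5 = {1, 3, 8, 10}  B6 = {1, 3, 9, 10}  B7 = {3, 4, 9, 10}  B8 = {3, 4, 5, 9}  B9 = {4, 5, 7, 9}
Tree: B1–B2, B2–B3, B3–B4, B4–B5, B5–B6, B6–B7, B7–B8, B8–B9
The largest bag has 4 vertices, giving width 3; this decomposition certifies tw(G) ≤ 3. For the lower bound: the 4 vertex sets {0,2,11}, {6}, {8}, {1,3,9,10} are disjoint, each induces a connected subgraph, and every pair is joined by at least one edge of G. Contracting each set to a single vertex therefore yields K_{4} as a minor, and since treewidth is minor-monotone, tw(G) ≥ tw(K_{4}) = 3. Therefore the treewidth is 3.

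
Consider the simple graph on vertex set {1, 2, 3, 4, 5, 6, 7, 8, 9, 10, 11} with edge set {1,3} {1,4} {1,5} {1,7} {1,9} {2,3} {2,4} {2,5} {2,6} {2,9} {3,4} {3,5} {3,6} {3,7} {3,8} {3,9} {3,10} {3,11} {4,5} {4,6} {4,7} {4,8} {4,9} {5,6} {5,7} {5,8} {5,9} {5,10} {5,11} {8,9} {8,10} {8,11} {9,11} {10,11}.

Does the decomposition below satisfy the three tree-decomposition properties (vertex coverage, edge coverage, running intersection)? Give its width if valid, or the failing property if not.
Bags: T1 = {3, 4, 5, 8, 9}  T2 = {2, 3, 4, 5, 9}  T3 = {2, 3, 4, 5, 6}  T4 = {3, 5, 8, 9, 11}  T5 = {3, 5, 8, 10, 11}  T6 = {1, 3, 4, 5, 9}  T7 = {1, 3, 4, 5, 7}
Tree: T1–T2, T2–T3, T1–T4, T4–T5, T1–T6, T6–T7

Checking the three conditions: (i) the bags cover all of {1, 2, 3, 4, 5, 6, 7, 8, 9, 10, 11}; (ii) for each edge, some bag contains both endpoints; (iii) the bags containing any fixed vertex form a subtree. All hold, so the decomposition is valid with width 5 − 1 = 4.

Yes; width 4.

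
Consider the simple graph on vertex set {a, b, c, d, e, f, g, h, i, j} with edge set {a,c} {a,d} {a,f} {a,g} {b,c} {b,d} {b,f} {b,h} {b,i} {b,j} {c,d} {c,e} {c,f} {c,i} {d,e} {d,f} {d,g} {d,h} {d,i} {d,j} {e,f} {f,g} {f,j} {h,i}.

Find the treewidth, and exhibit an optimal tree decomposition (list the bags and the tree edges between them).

Treewidth 3.
One optimal decomposition is:
Bags: B1 = {b, d, f, j}  B2 = {b, c, d, f}  B3 = {a, c, d, f}  B4 = {a, d, f, g}  B5 = {b, c, d, i}  B6 = {b, d, h, i}  B7 = {c, d, e, f}
Tree: B1–B2, B2–B3, B3–B4, B2–B5, B5–B6, B3–B7

Each bag holds 4 vertices, so the decomposition has width 3, which upper-bounds the treewidth. Conversely, {b, d, h, i} is a clique of size 4, and the vertices of any clique must share a bag in every tree decomposition; so some bag has ≥ 4 vertices and tw(G) ≥ 3. Combining the bounds, tw(G) = 3.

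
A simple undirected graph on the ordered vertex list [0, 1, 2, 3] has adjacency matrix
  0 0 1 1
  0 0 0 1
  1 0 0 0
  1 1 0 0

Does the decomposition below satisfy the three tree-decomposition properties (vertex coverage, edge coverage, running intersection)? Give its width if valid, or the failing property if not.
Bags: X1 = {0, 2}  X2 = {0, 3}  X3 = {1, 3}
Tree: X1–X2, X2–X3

Yes; width 1.

Checking the three conditions: (i) the bags cover all of {0, 1, 2, 3}; (ii) for each edge, some bag contains both endpoints; (iii) the bags containing any fixed vertex form a subtree. All hold, so the decomposition is valid with width 2 − 1 = 1.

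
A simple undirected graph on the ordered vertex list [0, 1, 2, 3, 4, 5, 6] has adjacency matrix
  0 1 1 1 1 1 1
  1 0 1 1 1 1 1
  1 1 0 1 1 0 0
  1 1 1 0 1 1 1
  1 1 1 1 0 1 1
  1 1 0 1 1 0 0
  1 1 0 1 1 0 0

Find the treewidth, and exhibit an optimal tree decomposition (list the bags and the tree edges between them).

Treewidth 4.
One optimal decomposition is:
Bags: B1 = {0, 1, 2, 3, 4}  B2 = {0, 1, 3, 4, 5}  B3 = {0, 1, 3, 4, 6}
Tree: B1–B2, B1–B3

Every bag has size at most 5, so the width is 5 − 1 = 4 and tw(G) ≤ 4. For the lower bound, the 5 vertices {0, 1, 2, 3, 4} are pairwise adjacent, and any tree decomposition puts a clique entirely inside one bag — forcing width ≥ 4. Therefore the treewidth is 4.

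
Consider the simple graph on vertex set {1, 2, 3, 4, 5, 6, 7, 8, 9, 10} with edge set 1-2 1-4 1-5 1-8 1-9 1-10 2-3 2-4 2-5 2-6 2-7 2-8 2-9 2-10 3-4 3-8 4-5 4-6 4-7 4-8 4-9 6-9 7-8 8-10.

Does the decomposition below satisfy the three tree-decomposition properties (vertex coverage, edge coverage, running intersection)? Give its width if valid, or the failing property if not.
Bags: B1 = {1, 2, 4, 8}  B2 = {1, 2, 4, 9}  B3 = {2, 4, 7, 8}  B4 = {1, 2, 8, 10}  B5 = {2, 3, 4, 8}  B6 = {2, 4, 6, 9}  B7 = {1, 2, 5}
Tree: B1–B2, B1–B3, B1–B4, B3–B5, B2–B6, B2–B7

No — edge (4,5) lies in no bag.

A tree decomposition must satisfy three properties: every vertex lies in some bag; for every edge, both endpoints lie together in some bag; and for every vertex, the bags containing it form a connected subtree. Here edge (4,5) lies in no bag, so the decomposition is invalid.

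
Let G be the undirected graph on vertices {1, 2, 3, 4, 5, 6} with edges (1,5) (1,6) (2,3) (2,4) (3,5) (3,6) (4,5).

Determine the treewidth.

2

A width-2 tree decomposition is:
Bags: B1 = {2, 3, 4}  B2 = {3, 4, 5}  B3 = {3, 5, 6}  B4 = {1, 5, 6}
Tree: B1–B2, B2–B3, B3–B4
Each bag holds 3 vertices, so the decomposition has width 2, which upper-bounds the treewidth. Since 2–4–5–3–2 is a cycle in G, G is not acyclic. Forests are exactly the graphs of treewidth ≤ 1, so tw(G) ≥ 2. Therefore the treewidth is 2.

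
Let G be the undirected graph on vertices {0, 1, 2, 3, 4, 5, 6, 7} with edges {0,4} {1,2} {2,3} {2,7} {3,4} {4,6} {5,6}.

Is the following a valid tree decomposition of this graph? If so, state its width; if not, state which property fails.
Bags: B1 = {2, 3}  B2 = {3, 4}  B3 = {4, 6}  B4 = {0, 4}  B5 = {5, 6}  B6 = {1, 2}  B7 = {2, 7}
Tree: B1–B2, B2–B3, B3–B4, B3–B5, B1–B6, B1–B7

Checking the three conditions: (i) the bags cover all of {0, 1, 2, 3, 4, 5, 6, 7}; (ii) for each edge, some bag contains both endpoints; (iii) the bags containing any fixed vertex form a subtree. All hold, so the decomposition is valid with width 2 − 1 = 1.

Yes; width 1.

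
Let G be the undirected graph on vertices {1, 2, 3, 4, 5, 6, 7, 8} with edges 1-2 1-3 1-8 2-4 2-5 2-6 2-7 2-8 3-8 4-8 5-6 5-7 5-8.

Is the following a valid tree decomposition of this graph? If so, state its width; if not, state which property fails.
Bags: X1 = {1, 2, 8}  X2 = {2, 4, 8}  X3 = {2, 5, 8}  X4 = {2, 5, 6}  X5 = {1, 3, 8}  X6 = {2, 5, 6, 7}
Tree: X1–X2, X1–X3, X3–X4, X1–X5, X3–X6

A tree decomposition must satisfy three properties: every vertex lies in some bag; for every edge, both endpoints lie together in some bag; and for every vertex, the bags containing it form a connected subtree. Here bags containing vertex 6 are not connected in the tree, so the decomposition is invalid.

No — bags containing vertex 6 are not connected in the tree.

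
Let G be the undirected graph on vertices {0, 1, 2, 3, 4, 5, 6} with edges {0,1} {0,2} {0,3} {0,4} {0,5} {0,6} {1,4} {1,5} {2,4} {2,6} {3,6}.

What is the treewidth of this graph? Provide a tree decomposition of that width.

Each bag holds 3 vertices, so the decomposition has width 2, which upper-bounds the treewidth. Conversely, {0, 1, 4} is a clique of size 3, and the vertices of any clique must share a bag in every tree decomposition; so some bag has ≥ 3 vertices and tw(G) ≥ 2. The upper and lower bounds meet at 2, so that is the treewidth.

Treewidth 2.
Bags: B1 = {0, 2, 6}  B2 = {0, 2, 4}  B3 = {0, 3, 6}  B4 = {0, 1, 4}  B5 = {0, 1, 5}
Tree: B1–B2, B1–B3, B2–B4, B4–B5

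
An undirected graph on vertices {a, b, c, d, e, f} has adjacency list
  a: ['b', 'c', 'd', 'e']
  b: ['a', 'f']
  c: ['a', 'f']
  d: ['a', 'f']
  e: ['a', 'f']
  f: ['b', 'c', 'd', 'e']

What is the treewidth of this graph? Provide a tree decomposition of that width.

The largest bag has 3 vertices, giving width 2; this decomposition certifies tw(G) ≤ 2. The edges e–a–c–f–e form a cycle, so G is not a tree and its treewidth is at least 2. Hence tw(G) = 2 exactly.

Treewidth 2.
One such decomposition:
Bags: B1 = {a, e, f}  B2 = {a, c, f}  B3 = {a, b, f}  B4 = {a, d, f}
Tree: B1–B2, B2–B3, B3–B4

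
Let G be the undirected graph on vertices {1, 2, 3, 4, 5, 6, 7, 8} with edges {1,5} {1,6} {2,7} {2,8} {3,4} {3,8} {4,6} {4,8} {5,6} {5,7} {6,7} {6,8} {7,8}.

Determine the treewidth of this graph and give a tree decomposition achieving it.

Each bag holds 3 vertices, so the decomposition has width 2, which upper-bounds the treewidth. Conversely, {2, 7, 8} is a clique of size 3, and the vertices of any clique must share a bag in every tree decomposition; so some bag has ≥ 3 vertices and tw(G) ≥ 2. Therefore the treewidth is 2.

Treewidth 2.
One such decomposition:
Bags: B1 = {5, 6, 7}  B2 = {6, 7, 8}  B3 = {4, 6, 8}  B4 = {3, 4, 8}  B5 = {2, 7, 8}  B6 = {1, 5, 6}
Tree: B1–B2, B2–B3, B3–B4, B2–B5, B1–B6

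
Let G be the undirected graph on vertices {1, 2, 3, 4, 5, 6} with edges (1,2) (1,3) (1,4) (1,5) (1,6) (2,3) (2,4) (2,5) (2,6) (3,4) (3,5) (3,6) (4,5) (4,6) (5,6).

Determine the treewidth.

A width-5 tree decomposition is:
Bags: B1 = {1, 2, 3, 4, 5, 6}
Tree: (single bag)
A single bag containing all 6 vertices is trivially a valid decomposition of width 5. On the other hand G contains the 6-clique {1, 2, 3, 4, 5, 6}. A clique must lie in a single bag of any decomposition, so no decomposition can have width below 5. The upper and lower bounds meet at 5, so that is the treewidth.

5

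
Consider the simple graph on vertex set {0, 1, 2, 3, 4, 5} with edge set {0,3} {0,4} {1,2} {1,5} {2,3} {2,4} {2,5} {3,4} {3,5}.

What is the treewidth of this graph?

A width-2 tree decomposition is:
Bags: B1 = {2, 3, 4}  B2 = {0, 3, 4}  B3 = {2, 3, 5}  B4 = {1, 2, 5}
Tree: B1–B2, B1–B3, B3–B4
Each bag holds 3 vertices, so the decomposition has width 2, which upper-bounds the treewidth. Conversely, {0, 3, 4} is a clique of size 3, and the vertices of any clique must share a bag in every tree decomposition; so some bag has ≥ 3 vertices and tw(G) ≥ 2. Combining the bounds, tw(G) = 2.

2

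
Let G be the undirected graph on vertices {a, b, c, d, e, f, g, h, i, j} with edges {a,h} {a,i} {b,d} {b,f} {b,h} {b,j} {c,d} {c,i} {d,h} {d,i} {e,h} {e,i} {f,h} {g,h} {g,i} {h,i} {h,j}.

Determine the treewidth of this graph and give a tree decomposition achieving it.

The largest bag has 3 vertices, giving width 2; this decomposition certifies tw(G) ≤ 2. Conversely, {b, h, j} is a clique of size 3, and the vertices of any clique must share a bag in every tree decomposition; so some bag has ≥ 3 vertices and tw(G) ≥ 2. Combining the bounds, tw(G) = 2.

Treewidth 2.
Bags: B1 = {d, h, i}  B2 = {c, d, i}  B3 = {b, d, h}  B4 = {g, h, i}  B5 = {b, h, j}  B6 = {a, h, i}  B7 = {e, h, i}  B8 = {b, f, h}
Tree: B1–B2, B1–B3, B1–B4, B3–B5, B4–B6, B6–B7, B3–B8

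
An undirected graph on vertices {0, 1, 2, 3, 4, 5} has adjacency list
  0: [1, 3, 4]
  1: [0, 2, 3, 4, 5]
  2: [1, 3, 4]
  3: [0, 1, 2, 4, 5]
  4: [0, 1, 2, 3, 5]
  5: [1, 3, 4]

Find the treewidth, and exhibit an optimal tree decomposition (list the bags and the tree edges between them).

Every bag has size at most 4, so the width is 4 − 1 = 3 and tw(G) ≤ 3. On the other hand G contains the 4-clique {0, 1, 3, 4}. A clique must lie in a single bag of any decomposition, so no decomposition can have width below 3. Therefore the treewidth is 3.

Treewidth 3.
Bags: B1 = {1, 3, 4, 5}  B2 = {0, 1, 3, 4}  B3 = {1, 2, 3, 4}
Tree: B1–B2, B1–B3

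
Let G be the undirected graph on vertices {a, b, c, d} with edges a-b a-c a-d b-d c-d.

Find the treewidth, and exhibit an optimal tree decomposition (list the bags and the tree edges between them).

The largest bag has 3 vertices, giving width 2; this decomposition certifies tw(G) ≤ 2. Conversely, {a, c, d} is a clique of size 3, and the vertices of any clique must share a bag in every tree decomposition; so some bag has ≥ 3 vertices and tw(G) ≥ 2. Hence tw(G) = 2 exactly.

Treewidth 2.
One optimal decomposition is:
Bags: B1 = {a, b, d}  B2 = {a, c, d}
Tree: B1–B2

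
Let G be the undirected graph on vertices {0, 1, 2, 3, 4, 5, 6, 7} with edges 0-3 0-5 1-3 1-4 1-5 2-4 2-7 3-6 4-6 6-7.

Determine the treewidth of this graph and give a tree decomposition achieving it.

Treewidth 2.
Bags: B1 = {2, 6, 7}  B2 = {2, 4, 6}  B3 = {3, 4, 6}  B4 = {1, 3, 4}  B5 = {0, 1, 3}  B6 = {0, 1, 5}
Tree: B1–B2, B2–B3, B3–B4, B4–B5, B5–B6

Every bag has size at most 3, so the width is 3 − 1 = 2 and tw(G) ≤ 2. Since 7–2–4–6–7 is a cycle in G, G is not acyclic. Forests are exactly the graphs of treewidth ≤ 1, so tw(G) ≥ 2. The upper and lower bounds meet at 2, so that is the treewidth.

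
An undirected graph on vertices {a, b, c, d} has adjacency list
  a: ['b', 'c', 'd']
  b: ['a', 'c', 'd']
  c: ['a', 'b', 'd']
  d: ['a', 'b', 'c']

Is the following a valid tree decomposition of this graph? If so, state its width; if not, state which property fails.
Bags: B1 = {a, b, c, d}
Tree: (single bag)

Yes; width 3.

Every vertex of G appears in some bag (union = {a, b, c, d}); every edge is covered by a bag; and for each vertex v the set of bags containing v is connected in the bag tree. The decomposition is therefore valid. The largest bag has 4 vertices, so the width is 3.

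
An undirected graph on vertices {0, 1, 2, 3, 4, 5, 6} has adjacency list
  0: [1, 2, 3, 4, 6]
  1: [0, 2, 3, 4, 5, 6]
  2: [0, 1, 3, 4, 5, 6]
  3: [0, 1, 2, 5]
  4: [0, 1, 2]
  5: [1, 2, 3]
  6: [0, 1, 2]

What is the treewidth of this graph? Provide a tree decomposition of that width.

Treewidth 3.
Bags: B1 = {0, 1, 2, 3}  B2 = {0, 1, 2, 6}  B3 = {0, 1, 2, 4}  B4 = {1, 2, 3, 5}
Tree: B1–B2, B1–B3, B1–B4

Every bag has size at most 4, so the width is 4 − 1 = 3 and tw(G) ≤ 3. Conversely, {0, 1, 2, 3} is a clique of size 4, and the vertices of any clique must share a bag in every tree decomposition; so some bag has ≥ 4 vertices and tw(G) ≥ 3. Hence tw(G) = 3 exactly.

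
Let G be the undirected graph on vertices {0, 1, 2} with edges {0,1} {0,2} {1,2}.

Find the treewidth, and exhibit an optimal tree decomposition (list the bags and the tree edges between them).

Treewidth 2.
One such decomposition:
Bags: B1 = {0, 1, 2}
Tree: (single bag)

A single bag containing all 3 vertices is trivially a valid decomposition of width 2. On the other hand G contains the 3-clique {0, 1, 2}. A clique must lie in a single bag of any decomposition, so no decomposition can have width below 2. Hence tw(G) = 2 exactly.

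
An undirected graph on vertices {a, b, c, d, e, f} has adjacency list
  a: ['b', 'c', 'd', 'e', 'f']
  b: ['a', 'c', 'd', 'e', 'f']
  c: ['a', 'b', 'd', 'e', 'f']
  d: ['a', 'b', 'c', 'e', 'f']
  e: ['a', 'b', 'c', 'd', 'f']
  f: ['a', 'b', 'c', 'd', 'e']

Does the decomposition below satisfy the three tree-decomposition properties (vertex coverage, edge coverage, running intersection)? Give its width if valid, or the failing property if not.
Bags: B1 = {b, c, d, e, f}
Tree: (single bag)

No — vertex a appears in no bag.

A tree decomposition must satisfy three properties: every vertex lies in some bag; for every edge, both endpoints lie together in some bag; and for every vertex, the bags containing it form a connected subtree. Here vertex a appears in no bag, so the decomposition is invalid.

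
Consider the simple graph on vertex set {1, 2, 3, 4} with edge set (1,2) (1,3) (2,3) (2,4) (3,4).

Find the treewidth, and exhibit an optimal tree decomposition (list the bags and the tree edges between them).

Every bag has size at most 3, so the width is 3 − 1 = 2 and tw(G) ≤ 2. Conversely, {1, 2, 3} is a clique of size 3, and the vertices of any clique must share a bag in every tree decomposition; so some bag has ≥ 3 vertices and tw(G) ≥ 2. Hence tw(G) = 2 exactly.

Treewidth 2.
One optimal decomposition is:
Bags: B1 = {1, 2, 3}  B2 = {2, 3, 4}
Tree: B1–B2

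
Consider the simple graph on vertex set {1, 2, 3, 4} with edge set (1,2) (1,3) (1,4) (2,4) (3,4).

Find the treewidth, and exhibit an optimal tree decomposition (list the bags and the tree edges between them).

Every bag has size at most 3, so the width is 3 − 1 = 2 and tw(G) ≤ 2. On the other hand G contains the 3-clique {1, 2, 4}. A clique must lie in a single bag of any decomposition, so no decomposition can have width below 2. Hence tw(G) = 2 exactly.

Treewidth 2.
One such decomposition:
Bags: B1 = {1, 3, 4}  B2 = {1, 2, 4}
Tree: B1–B2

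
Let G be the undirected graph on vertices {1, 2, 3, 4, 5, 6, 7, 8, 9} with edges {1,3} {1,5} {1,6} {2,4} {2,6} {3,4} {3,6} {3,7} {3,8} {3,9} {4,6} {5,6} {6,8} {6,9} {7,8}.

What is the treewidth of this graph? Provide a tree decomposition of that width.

Every bag has size at most 3, so the width is 3 − 1 = 2 and tw(G) ≤ 2. On the other hand G contains the 3-clique {2, 4, 6}. A clique must lie in a single bag of any decomposition, so no decomposition can have width below 2. Combining the bounds, tw(G) = 2.

Treewidth 2.
Bags: B1 = {3, 4, 6}  B2 = {2, 4, 6}  B3 = {3, 6, 9}  B4 = {3, 6, 8}  B5 = {1, 3, 6}  B6 = {3, 7, 8}  B7 = {1, 5, 6}
Tree: B1–B2, B1–B3, B3–B4, B1–B5, B4–B6, B5–B7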